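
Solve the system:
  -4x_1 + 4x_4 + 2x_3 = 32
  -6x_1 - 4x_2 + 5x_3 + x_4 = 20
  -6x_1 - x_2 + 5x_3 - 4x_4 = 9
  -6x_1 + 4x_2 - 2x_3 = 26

Row-reduce the augmented matrix:
R1 ← R1 / (-4).
R2 ← R2 + 6·R1.
R3 ← R3 + 6·R1.
R4 ← R4 + 6·R1.
R2 ← R2 / (-4).
R3 ← R3 + 1·R2.
R4 ← R4 − 4·R2.
R3 ← R3 / (3/2).
R1 ← R1 + 1/2·R3.
R2 ← R2 + 1/2·R3.
R4 ← R4 + 3·R3.
R4 ← R4 / (-57/2).
R1 ← R1 + 47/12·R4.
R2 ← R2 + 5/3·R4.
R3 ← R3 + 35/6·R4.
Reading off the reduced rows gives x_1 = -3, x_2 = 3, x_3 = 2, x_4 = 4.

x_1 = -3, x_2 = 3, x_3 = 2, x_4 = 4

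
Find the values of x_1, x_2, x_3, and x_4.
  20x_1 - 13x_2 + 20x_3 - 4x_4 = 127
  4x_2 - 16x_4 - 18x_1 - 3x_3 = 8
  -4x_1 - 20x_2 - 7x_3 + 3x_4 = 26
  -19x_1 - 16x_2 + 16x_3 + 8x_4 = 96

Row-reduce the augmented matrix:
R1 ← R1 / (20).
R2 ← R2 + 18·R1.
R3 ← R3 + 4·R1.
R4 ← R4 + 19·R1.
R2 ← R2 / (-77/10).
R1 ← R1 + 13/20·R2.
R3 ← R3 + 113/5·R2.
R4 ← R4 + 567/20·R2.
R3 ← R3 / (-3621/77).
R1 ← R1 + 41/154·R3.
R2 ← R2 + 150/77·R3.
R4 ← R4 + 445/22·R3.
R4 ← R4 / (122325/2414).
R1 ← R1 − 2695/2414·R4.
R2 ← R2 − 86/1207·R4.
R3 ← R3 + 1533/1207·R4.
Reading off the reduced rows gives x_1 = 0, x_2 = -3, x_3 = 4, x_4 = -2.

x_1 = 0, x_2 = -3, x_3 = 4, x_4 = -2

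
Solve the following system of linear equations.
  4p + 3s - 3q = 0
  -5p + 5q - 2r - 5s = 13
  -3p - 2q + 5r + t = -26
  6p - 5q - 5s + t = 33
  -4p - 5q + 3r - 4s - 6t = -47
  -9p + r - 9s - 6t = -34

Row-reduce the augmented matrix:
R1 ← R1 / (4).
R2 ← R2 + 5·R1.
R3 ← R3 + 3·R1.
R4 ← R4 − 6·R1.
R5 ← R5 + 4·R1.
R6 ← R6 + 9·R1.
R2 ← R2 / (5/4).
R1 ← R1 + 3/4·R2.
R3 ← R3 + 17/4·R2.
R4 ← R4 + 1/2·R2.
R5 ← R5 + 8·R2.
R6 ← R6 + 27/4·R2.
R3 ← R3 / (-9/5).
R1 ← R1 + 6/5·R3.
R2 ← R2 + 8/5·R3.
R4 ← R4 + 4/5·R3.
R5 ← R5 + 49/5·R3.
R6 ← R6 + 49/5·R3.
R4 ← R4 / (-82/9).
R1 ← R1 − 4/3·R4.
R2 ← R2 − 7/9·R4.
R3 ← R3 − 10/9·R4.
R5 ← R5 − 17/9·R4.
R6 ← R6 − 17/9·R4.
R5 ← R5 / (-929/82).
R1 ← R1 + 24/41·R5.
R2 ← R2 + 69/82·R5.
R3 ← R3 + 20/41·R5.
R4 ← R4 + 5/82·R5.
R6 ← R6 + 929/82·R5.
R6 reduces to 0 = 0, so the extra equation is consistent.
Reading off the reduced rows gives p = 3, q = 1, r = -4, s = -3, t = 5.

p = 3, q = 1, r = -4, s = -3, t = 5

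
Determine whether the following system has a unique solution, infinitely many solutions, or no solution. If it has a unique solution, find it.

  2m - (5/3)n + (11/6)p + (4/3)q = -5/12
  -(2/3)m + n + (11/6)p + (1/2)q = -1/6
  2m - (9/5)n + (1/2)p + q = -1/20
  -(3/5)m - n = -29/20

Row-reduce the augmented matrix:
R1 ← R1 / (2).
R2 ← R2 + 2/3·R1.
R3 ← R3 − 2·R1.
R4 ← R4 + 3/5·R1.
R2 ← R2 / (4/9).
R1 ← R1 + 5/6·R2.
R3 ← R3 + 2/15·R2.
R4 ← R4 + 3/2·R2.
R3 ← R3 / (-3/5).
R1 ← R1 − 11/2·R3.
R2 ← R2 − 11/2·R3.
R4 ← R4 − 44/5·R3.
R4 ← R4 / (137/48).
R1 ← R1 − 95/48·R4.
R2 ← R2 − 5/3·R4.
R3 ← R3 − 1/12·R4.
Reading off the reduced rows gives m = 3/4, n = 1, p = -1/2, q = 1/2.

m = 3/4, n = 1, p = -1/2, q = 1/2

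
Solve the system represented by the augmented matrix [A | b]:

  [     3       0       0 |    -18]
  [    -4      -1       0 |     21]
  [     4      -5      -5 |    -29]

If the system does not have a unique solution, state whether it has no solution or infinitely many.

x_1 = -6, x_2 = 3, x_3 = -2

Row-reduce the augmented matrix:
R1 ← R1 / (3).
R2 ← R2 + 4·R1.
R3 ← R3 − 4·R1.
R2 ← R2 / (-1).
R3 ← R3 + 5·R2.
R3 ← R3 / (-5).
Reading off the reduced rows gives x_1 = -6, x_2 = 3, x_3 = -2.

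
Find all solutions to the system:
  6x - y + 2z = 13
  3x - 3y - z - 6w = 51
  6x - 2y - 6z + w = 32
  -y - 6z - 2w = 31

x = 3, y = -1, z = -3, w = -6

Row-reduce the augmented matrix:
R1 ← R1 / (6).
R2 ← R2 − 3·R1.
R3 ← R3 − 6·R1.
R2 ← R2 / (-5/2).
R1 ← R1 + 1/6·R2.
R3 ← R3 + 1·R2.
R4 ← R4 + 1·R2.
R3 ← R3 / (-36/5).
R1 ← R1 − 7/15·R3.
R2 ← R2 − 4/5·R3.
R4 ← R4 + 26/5·R3.
R4 ← R4 / (-37/18).
R1 ← R1 − 67/108·R4.
R2 ← R2 − 25/9·R4.
R3 ← R3 + 17/36·R4.
Reading off the reduced rows gives x = 3, y = -1, z = -3, w = -6.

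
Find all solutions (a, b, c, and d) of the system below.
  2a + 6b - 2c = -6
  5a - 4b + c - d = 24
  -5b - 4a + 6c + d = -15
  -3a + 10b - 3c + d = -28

no solution

Row-reduce:
R1 ← R1 / (2).
R2 ← R2 − 5·R1.
R3 ← R3 + 4·R1.
R4 ← R4 + 3·R1.
R2 ← R2 / (-19).
R1 ← R1 − 3·R2.
R3 ← R3 − 7·R2.
R4 ← R4 − 19·R2.
R3 ← R3 / (80/19).
R1 ← R1 + 1/19·R3.
R2 ← R2 + 6/19·R3.
Row 4 reduces to 0 = 2, a contradiction. The system is inconsistent.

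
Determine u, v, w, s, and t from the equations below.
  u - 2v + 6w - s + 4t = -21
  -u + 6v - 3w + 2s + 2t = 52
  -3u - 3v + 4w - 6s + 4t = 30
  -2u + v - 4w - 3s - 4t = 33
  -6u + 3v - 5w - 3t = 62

u = -6, v = 6, w = -4, s = -5, t = 4

Row-reduce the augmented matrix:
R2 ← R2 + 1·R1.
R3 ← R3 + 3·R1.
R4 ← R4 + 2·R1.
R5 ← R5 + 6·R1.
R2 ← R2 / (4).
R1 ← R1 + 2·R2.
R3 ← R3 + 9·R2.
R4 ← R4 + 3·R2.
R5 ← R5 + 9·R2.
R3 ← R3 / (115/4).
R1 ← R1 − 15/2·R3.
R2 ← R2 − 3/4·R3.
R4 ← R4 − 41/4·R3.
R5 ← R5 − 151/4·R3.
R4 ← R4 / (-212/115).
R1 ← R1 − 29/23·R4.
R2 ← R2 − 49/115·R4.
R3 ← R3 + 27/115·R4.
R5 ← R5 − 588/115·R4.
R5 ← R5 / (-521/53).
R1 ← R1 + 110/53·R5.
R2 ← R2 − 14/53·R5.
R3 ← R3 − 68/53·R5.
R4 ← R4 − 58/53·R5.
Reading off the reduced rows gives u = -6, v = 6, w = -4, s = -5, t = 4.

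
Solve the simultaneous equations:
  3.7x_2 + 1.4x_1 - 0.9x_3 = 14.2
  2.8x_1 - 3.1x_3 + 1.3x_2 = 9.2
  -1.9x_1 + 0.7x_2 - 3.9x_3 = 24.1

Row-reduce the augmented matrix:
R1 ← R1 / (7/5).
R2 ← R2 − 14/5·R1.
R3 ← R3 + 19/10·R1.
R2 ← R2 / (-61/10).
R1 ← R1 − 37/14·R2.
R3 ← R3 − 801/140·R2.
R3 ← R3 / (-5415/854).
R1 ← R1 + 515/427·R3.
R2 ← R2 − 13/61·R3.
Reading off the reduced rows gives x_1 = -3, x_2 = 4, x_3 = -4.

x_1 = -3, x_2 = 4, x_3 = -4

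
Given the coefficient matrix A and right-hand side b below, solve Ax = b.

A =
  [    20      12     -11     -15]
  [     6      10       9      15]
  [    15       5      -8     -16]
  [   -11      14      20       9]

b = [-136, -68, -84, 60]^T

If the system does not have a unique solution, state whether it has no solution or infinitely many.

x_1 = -6, x_2 = -2, x_3 = 2, x_4 = -2

Row-reduce the augmented matrix:
R1 ← R1 / (20).
R2 ← R2 − 6·R1.
R3 ← R3 − 15·R1.
R4 ← R4 + 11·R1.
R2 ← R2 / (32/5).
R1 ← R1 − 3/5·R2.
R3 ← R3 + 4·R2.
R4 ← R4 − 103/5·R2.
R3 ← R3 / (127/16).
R1 ← R1 + 109/64·R3.
R2 ← R2 − 123/64·R3.
R4 ← R4 + 1641/64·R3.
R4 ← R4 / (-19299/508).
R1 ← R1 + 499/508·R4.
R2 ← R2 − 633/508·R4.
R3 ← R3 − 119/127·R4.
Reading off the reduced rows gives x_1 = -6, x_2 = -2, x_3 = 2, x_4 = -2.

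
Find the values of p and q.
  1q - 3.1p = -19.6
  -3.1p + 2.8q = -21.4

Row-reduce the augmented matrix:
R1 ← R1 / (-31/10).
R2 ← R2 + 31/10·R1.
R2 ← R2 / (9/5).
R1 ← R1 + 10/31·R2.
Reading off the reduced rows gives p = 6, q = -1.

p = 6, q = -1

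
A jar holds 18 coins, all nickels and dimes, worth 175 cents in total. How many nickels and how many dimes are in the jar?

Let n = nickels, d = dimes.
  n + d = 18
  5n + 10d = 175
From equation 1: n = 18 − d.
Substitute into equation 2 and solve: d = 17.
Then n = 1.

nickels: 1, dimes: 17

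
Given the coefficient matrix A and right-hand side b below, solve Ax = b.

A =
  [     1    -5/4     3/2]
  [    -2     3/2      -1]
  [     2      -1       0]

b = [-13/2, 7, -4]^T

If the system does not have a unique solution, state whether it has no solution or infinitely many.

infinitely many solutions

Row-reduce:
R2 ← R2 + 2·R1.
R3 ← R3 − 2·R1.
R2 ← R2 / (-1).
R1 ← R1 + 5/4·R2.
R3 ← R3 − 3/2·R2.
Rank is 2 with 3 unknowns, leaving x_3 free.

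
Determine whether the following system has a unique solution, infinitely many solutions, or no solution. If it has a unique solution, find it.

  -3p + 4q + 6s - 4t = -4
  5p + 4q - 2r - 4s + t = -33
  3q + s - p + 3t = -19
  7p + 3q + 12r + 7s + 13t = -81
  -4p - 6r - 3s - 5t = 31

infinitely many solutions

Row-reduce:
R1 ← R1 / (-3).
R2 ← R2 − 5·R1.
R3 ← R3 + 1·R1.
R4 ← R4 − 7·R1.
R5 ← R5 + 4·R1.
R2 ← R2 / (32/3).
R1 ← R1 + 4/3·R2.
R3 ← R3 − 5/3·R2.
R4 ← R4 − 37/3·R2.
R5 ← R5 + 16/3·R2.
R3 ← R3 / (5/16).
R1 ← R1 + 1/4·R3.
R2 ← R2 + 3/16·R3.
R4 ← R4 − 229/16·R3.
R5 ← R5 + 7·R3.
R4 ← R4 / (514/5).
R1 ← R1 + 14/5·R4.
R2 ← R2 + 3/5·R4.
R3 ← R3 + 31/5·R4.
R5 ← R5 + 257/5·R4.
Rank is 4 with 5 unknowns, leaving t free.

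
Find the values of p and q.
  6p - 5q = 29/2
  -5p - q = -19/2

p = 2, q = -1/2

Row-reduce the augmented matrix:
R1 ← R1 / (6).
R2 ← R2 + 5·R1.
R2 ← R2 / (-31/6).
R1 ← R1 + 5/6·R2.
Reading off the reduced rows gives p = 2, q = -1/2.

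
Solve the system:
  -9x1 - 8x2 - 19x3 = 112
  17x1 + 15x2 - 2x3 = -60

Row-reduce:
R1 ← R1 / (-9).
R2 ← R2 − 17·R1.
R2 ← R2 / (-1/9).
R1 ← R1 − 8/9·R2.
Rank is 2 with 3 unknowns, leaving x3 free.

infinitely many solutions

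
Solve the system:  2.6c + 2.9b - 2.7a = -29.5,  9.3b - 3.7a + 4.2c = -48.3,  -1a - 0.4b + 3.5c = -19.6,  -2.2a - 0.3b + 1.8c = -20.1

a = 6, b = -1, c = -4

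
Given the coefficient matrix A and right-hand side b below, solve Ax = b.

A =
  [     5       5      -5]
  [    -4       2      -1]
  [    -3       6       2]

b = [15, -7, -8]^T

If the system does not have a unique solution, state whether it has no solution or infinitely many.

x_1 = 2, x_2 = 0, x_3 = -1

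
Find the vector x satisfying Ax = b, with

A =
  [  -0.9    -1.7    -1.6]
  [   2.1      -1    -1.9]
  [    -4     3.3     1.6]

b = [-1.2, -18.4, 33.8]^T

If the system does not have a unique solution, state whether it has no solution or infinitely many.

Row-reduce the augmented matrix:
R1 ← R1 / (-9/10).
R2 ← R2 − 21/10·R1.
R3 ← R3 + 4·R1.
R2 ← R2 / (-149/30).
R1 ← R1 − 17/9·R2.
R3 ← R3 − 977/90·R2.
R3 ← R3 / (-16099/4470).
R1 ← R1 + 163/447·R3.
R2 ← R2 − 169/149·R3.
Reading off the reduced rows gives x_1 = -6, x_2 = 2, x_3 = 2.

x_1 = -6, x_2 = 2, x_3 = 2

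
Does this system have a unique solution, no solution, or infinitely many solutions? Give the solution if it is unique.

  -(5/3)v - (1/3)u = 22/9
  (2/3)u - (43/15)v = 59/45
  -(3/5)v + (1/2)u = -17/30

Row-reduce the augmented matrix:
R1 ← R1 / (-1/3).
R2 ← R2 − 2/3·R1.
R3 ← R3 − 1/2·R1.
R2 ← R2 / (-31/5).
R1 ← R1 − 5·R2.
R3 ← R3 + 31/10·R2.
R3 reduces to 0 = 0, so the extra equation is consistent.
Reading off the reduced rows gives u = -7/3, v = -1.

u = -7/3, v = -1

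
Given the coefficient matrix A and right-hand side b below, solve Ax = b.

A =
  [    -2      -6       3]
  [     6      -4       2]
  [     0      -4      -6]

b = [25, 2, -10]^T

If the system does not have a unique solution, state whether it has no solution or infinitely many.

Row-reduce the augmented matrix:
R1 ← R1 / (-2).
R2 ← R2 − 6·R1.
R2 ← R2 / (-22).
R1 ← R1 − 3·R2.
R3 ← R3 + 4·R2.
R3 ← R3 / (-8).
R2 ← R2 + 1/2·R3.
Reading off the reduced rows gives x_1 = -2, x_2 = -2, x_3 = 3.

x_1 = -2, x_2 = -2, x_3 = 3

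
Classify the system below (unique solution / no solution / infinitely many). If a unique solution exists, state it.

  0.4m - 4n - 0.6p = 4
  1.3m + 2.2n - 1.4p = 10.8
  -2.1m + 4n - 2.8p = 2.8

Row-reduce the augmented matrix:
R1 ← R1 / (2/5).
R2 ← R2 − 13/10·R1.
R3 ← R3 + 21/10·R1.
R2 ← R2 / (76/5).
R1 ← R1 + 10·R2.
R3 ← R3 + 17·R2.
R3 ← R3 / (-8109/1520).
R1 ← R1 + 173/152·R3.
R2 ← R2 − 11/304·R3.
Reading off the reduced rows gives m = 4, n = 0, p = -4.

m = 4, n = 0, p = -4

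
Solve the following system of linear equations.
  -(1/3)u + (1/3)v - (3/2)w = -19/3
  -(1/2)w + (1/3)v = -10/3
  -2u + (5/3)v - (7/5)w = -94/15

u = -3, v = -4, w = 4

Row-reduce the augmented matrix:
R1 ← R1 / (-1/3).
R3 ← R3 + 2·R1.
R2 ← R2 / (1/3).
R1 ← R1 + 1·R2.
R3 ← R3 + 1/3·R2.
R3 ← R3 / (71/10).
R1 ← R1 − 3·R3.
R2 ← R2 + 3/2·R3.
Reading off the reduced rows gives u = -3, v = -4, w = 4.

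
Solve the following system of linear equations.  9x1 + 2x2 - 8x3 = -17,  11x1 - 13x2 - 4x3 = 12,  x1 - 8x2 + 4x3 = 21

x1 = 1, x2 = -1, x3 = 3

Row-reduce the augmented matrix:
R1 ← R1 / (9).
R2 ← R2 − 11·R1.
R3 ← R3 − 1·R1.
R2 ← R2 / (-139/9).
R1 ← R1 − 2/9·R2.
R3 ← R3 + 74/9·R2.
R3 ← R3 / (252/139).
R1 ← R1 + 112/139·R3.
R2 ← R2 + 52/139·R3.
Reading off the reduced rows gives x1 = 1, x2 = -1, x3 = 3.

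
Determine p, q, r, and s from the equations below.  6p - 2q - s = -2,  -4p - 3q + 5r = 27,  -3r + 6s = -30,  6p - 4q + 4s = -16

p = -2, q = -3, r = 2, s = -4

Row-reduce the augmented matrix:
R1 ← R1 / (6).
R2 ← R2 + 4·R1.
R4 ← R4 − 6·R1.
R2 ← R2 / (-13/3).
R1 ← R1 + 1/3·R2.
R4 ← R4 + 2·R2.
R3 ← R3 / (-3).
R1 ← R1 + 5/13·R3.
R2 ← R2 + 15/13·R3.
R4 ← R4 + 30/13·R3.
R4 ← R4 / (9/13).
R1 ← R1 + 23/26·R4.
R2 ← R2 + 28/13·R4.
R3 ← R3 + 2·R4.
Reading off the reduced rows gives p = -2, q = -3, r = 2, s = -4.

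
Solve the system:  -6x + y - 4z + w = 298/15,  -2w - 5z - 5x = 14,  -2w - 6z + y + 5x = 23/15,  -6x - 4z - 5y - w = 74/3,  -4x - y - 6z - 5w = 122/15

Row-reduce the augmented matrix:
R1 ← R1 / (-6).
R2 ← R2 + 5·R1.
R3 ← R3 − 5·R1.
R4 ← R4 + 6·R1.
R5 ← R5 + 4·R1.
R2 ← R2 / (-5/6).
R1 ← R1 + 1/6·R2.
R3 ← R3 − 11/6·R2.
R4 ← R4 + 6·R2.
R5 ← R5 + 5/3·R2.
R3 ← R3 / (-13).
R1 ← R1 − 1·R3.
R2 ← R2 − 2·R3.
R4 ← R4 − 12·R3.
R4 ← R4 / (752/65).
R1 ← R1 + 11/65·R4.
R2 ← R2 − 147/65·R4.
R3 ← R3 − 37/65·R4.
R5 reduces to 0 = 0, so the extra equation is consistent.
Reading off the reduced rows gives x = -4/3, y = -9/5, z = -8/3, w = 3.

x = -4/3, y = -9/5, z = -8/3, w = 3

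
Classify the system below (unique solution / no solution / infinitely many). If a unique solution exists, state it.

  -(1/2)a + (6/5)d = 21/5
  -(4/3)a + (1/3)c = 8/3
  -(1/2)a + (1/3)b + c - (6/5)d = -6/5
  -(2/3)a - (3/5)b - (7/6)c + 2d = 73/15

a = -2, b = 3, c = 0, d = 8/3

Row-reduce the augmented matrix:
R1 ← R1 / (-1/2).
R2 ← R2 + 4/3·R1.
R3 ← R3 + 1/2·R1.
R4 ← R4 + 2/3·R1.
Swap R2 and R3.
R2 ← R2 / (1/3).
R4 ← R4 + 3/5·R2.
R3 ← R3 / (1/3).
R2 ← R2 − 3·R3.
R4 ← R4 − 19/30·R3.
R4 ← R4 / (54/25).
R1 ← R1 + 12/5·R4.
R2 ← R2 − 108/5·R4.
R3 ← R3 + 48/5·R4.
Reading off the reduced rows gives a = -2, b = 3, c = 0, d = 8/3.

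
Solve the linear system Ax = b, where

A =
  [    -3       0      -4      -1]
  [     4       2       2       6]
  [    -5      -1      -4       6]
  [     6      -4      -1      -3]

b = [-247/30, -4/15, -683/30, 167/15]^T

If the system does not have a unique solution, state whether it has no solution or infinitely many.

x_1 = 3/2, x_2 = 1/3, x_3 = 4/3, x_4 = -8/5

Row-reduce the augmented matrix:
R1 ← R1 / (-3).
R2 ← R2 − 4·R1.
R3 ← R3 + 5·R1.
R4 ← R4 − 6·R1.
R2 ← R2 / (2).
R3 ← R3 + 1·R2.
R4 ← R4 + 4·R2.
R1 ← R1 − 4/3·R3.
R2 ← R2 + 5/3·R3.
R4 ← R4 + 47/3·R3.
R4 ← R4 / (161).
R1 ← R1 + 13·R4.
R2 ← R2 − 19·R4.
R3 ← R3 − 10·R4.
Reading off the reduced rows gives x_1 = 3/2, x_2 = 1/3, x_3 = 4/3, x_4 = -8/5.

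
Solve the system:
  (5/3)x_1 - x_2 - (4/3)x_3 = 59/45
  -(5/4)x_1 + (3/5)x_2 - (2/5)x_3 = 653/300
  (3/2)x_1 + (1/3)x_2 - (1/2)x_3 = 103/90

x_1 = -1/3, x_2 = 4/3, x_3 = -12/5

Row-reduce the augmented matrix:
R1 ← R1 / (5/3).
R2 ← R2 + 5/4·R1.
R3 ← R3 − 3/2·R1.
R2 ← R2 / (-3/20).
R1 ← R1 + 3/5·R2.
R3 ← R3 − 37/30·R2.
R3 ← R3 / (-973/90).
R1 ← R1 − 24/5·R3.
R2 ← R2 − 28/3·R3.
Reading off the reduced rows gives x_1 = -1/3, x_2 = 4/3, x_3 = -12/5.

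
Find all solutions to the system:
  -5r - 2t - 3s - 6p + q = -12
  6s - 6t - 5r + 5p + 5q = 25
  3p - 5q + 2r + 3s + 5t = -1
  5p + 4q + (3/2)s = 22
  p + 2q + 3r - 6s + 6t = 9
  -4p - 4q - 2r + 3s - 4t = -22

Row-reduce:
R1 ← R1 / (-6).
R2 ← R2 − 5·R1.
R3 ← R3 − 3·R1.
R4 ← R4 − 5·R1.
R5 ← R5 − 1·R1.
R6 ← R6 + 4·R1.
R2 ← R2 / (35/6).
R1 ← R1 + 1/6·R2.
R3 ← R3 + 9/2·R2.
R4 ← R4 − 29/6·R2.
R5 ← R5 − 13/6·R2.
R6 ← R6 + 14/3·R2.
R3 ← R3 / (-53/7).
R1 ← R1 − 4/7·R3.
R2 ← R2 + 11/7·R3.
R4 ← R4 − 24/7·R3.
R5 ← R5 − 39/7·R3.
R6 ← R6 + 6·R3.
R4 ← R4 / (-1059/530).
R1 ← R1 − 243/265·R4.
R2 ← R2 + 72/265·R4.
R3 ← R3 + 147/265·R4.
R5 ← R5 + 1248/265·R4.
R6 ← R6 − 237/53·R4.
R5 ← R5 / (-669/353).
R1 ← R1 − 608/353·R5.
R2 ← R2 + 507/353·R5.
R3 ← R3 + 285/353·R5.
R4 ← R4 + 2024/1059·R5.
R6 ← R6 − 446/353·R5.
Row 6 reduces to 0 = -4/3, a contradiction. The system is inconsistent.

no solution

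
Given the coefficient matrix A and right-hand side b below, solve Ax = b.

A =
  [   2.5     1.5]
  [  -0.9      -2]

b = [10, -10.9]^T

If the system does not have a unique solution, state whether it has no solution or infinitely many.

Row-reduce the augmented matrix:
R1 ← R1 / (5/2).
R2 ← R2 + 9/10·R1.
R2 ← R2 / (-73/50).
R1 ← R1 − 3/5·R2.
Reading off the reduced rows gives x_1 = 1, x_2 = 5.

x_1 = 1, x_2 = 5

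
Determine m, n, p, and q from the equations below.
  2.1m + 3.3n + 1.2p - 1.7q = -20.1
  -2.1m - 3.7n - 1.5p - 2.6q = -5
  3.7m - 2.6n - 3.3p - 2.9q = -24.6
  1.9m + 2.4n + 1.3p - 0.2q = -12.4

Row-reduce the augmented matrix:
R1 ← R1 / (21/10).
R2 ← R2 + 21/10·R1.
R3 ← R3 − 37/10·R1.
R4 ← R4 − 19/10·R1.
R2 ← R2 / (-2/5).
R1 ← R1 − 11/7·R2.
R3 ← R3 + 589/70·R2.
R4 ← R4 + 41/70·R2.
R3 ← R3 / (251/280).
R1 ← R1 + 17/28·R3.
R2 ← R2 − 3/4·R3.
R4 ← R4 − 183/280·R3.
R4 ← R4 / (-87925/1506).
R1 ← R1 − 10950/251·R4.
R2 ← R2 + 16317/251·R4.
R3 ← R3 − 76061/753·R4.
Reading off the reduced rows gives m = -5, n = 2, p = -5, q = 6.

m = -5, n = 2, p = -5, q = 6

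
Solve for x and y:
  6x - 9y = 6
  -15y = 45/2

x = -5/4, y = -3/2

Row-reduce the augmented matrix:
R1 ← R1 / (6).
R2 ← R2 / (-15).
R1 ← R1 + 3/2·R2.
Reading off the reduced rows gives x = -5/4, y = -3/2.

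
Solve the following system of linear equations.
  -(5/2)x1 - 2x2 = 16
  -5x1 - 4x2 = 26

no solution

Row-reduce:
R1 ← R1 / (-5/2).
R2 ← R2 + 5·R1.
Row 2 reduces to 0 = -6, a contradiction. The system is inconsistent.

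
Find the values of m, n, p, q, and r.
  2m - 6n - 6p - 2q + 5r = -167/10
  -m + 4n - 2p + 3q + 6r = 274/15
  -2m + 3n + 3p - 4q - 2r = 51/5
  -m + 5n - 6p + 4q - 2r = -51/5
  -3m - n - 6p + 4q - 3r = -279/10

Row-reduce the augmented matrix:
R1 ← R1 / (2).
R2 ← R2 + 1·R1.
R3 ← R3 + 2·R1.
R4 ← R4 + 1·R1.
R5 ← R5 + 3·R1.
R1 ← R1 + 3·R2.
R3 ← R3 + 3·R2.
R4 ← R4 − 2·R2.
R5 ← R5 + 10·R2.
R3 ← R3 / (-18).
R1 ← R1 + 18·R3.
R2 ← R2 + 5·R3.
R4 ← R4 − 1·R3.
R5 ← R5 + 65·R3.
R4 ← R4 / (-1).
R1 ← R1 − 5·R4.
R2 ← R2 − 2·R4.
R5 ← R5 − 21·R4.
R5 ← R5 / (-980/3).
R1 ← R1 + 901/12·R5.
R2 ← R2 + 117/4·R5.
R3 ← R3 + 19/12·R5.
R4 ← R4 − 179/12·R5.
Reading off the reduced rows gives m = 2/5, n = 12/5, p = 8/3, q = -1/5, r = 5/2.

m = 2/5, n = 12/5, p = 8/3, q = -1/5, r = 5/2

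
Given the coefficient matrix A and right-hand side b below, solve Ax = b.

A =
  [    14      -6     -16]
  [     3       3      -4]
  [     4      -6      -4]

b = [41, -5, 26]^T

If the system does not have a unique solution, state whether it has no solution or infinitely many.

no solution

Row-reduce:
R1 ← R1 / (14).
R2 ← R2 − 3·R1.
R3 ← R3 − 4·R1.
R2 ← R2 / (30/7).
R1 ← R1 + 3/7·R2.
R3 ← R3 + 30/7·R2.
Row 3 reduces to 0 = 1/2, a contradiction. The system is inconsistent.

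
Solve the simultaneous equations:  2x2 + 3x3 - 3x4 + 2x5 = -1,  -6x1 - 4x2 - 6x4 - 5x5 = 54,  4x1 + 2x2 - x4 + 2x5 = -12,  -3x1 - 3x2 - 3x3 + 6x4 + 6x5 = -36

infinitely many solutions

Row-reduce:
Swap R1 and R2.
R1 ← R1 / (-6).
R3 ← R3 − 4·R1.
R4 ← R4 + 3·R1.
R2 ← R2 / (2).
R1 ← R1 − 2/3·R2.
R3 ← R3 + 2/3·R2.
R4 ← R4 + 1·R2.
R1 ← R1 + 1·R3.
R2 ← R2 − 3/2·R3.
R4 ← R4 + 3/2·R3.
R4 ← R4 / (-3/2).
R1 ← R1 + 4·R4.
R2 ← R2 − 15/2·R4.
R3 ← R3 + 6·R4.
Rank is 4 with 5 unknowns, leaving x5 free.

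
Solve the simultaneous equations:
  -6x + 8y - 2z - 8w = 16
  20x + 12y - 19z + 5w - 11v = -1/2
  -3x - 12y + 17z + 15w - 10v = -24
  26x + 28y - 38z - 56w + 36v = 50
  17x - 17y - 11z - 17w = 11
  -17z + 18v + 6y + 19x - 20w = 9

x = -1, y = 0, z = -1, w = -1, v = -1/2

Row-reduce the augmented matrix:
R1 ← R1 / (-6).
R2 ← R2 − 20·R1.
R3 ← R3 + 3·R1.
R4 ← R4 − 26·R1.
R5 ← R5 − 17·R1.
R6 ← R6 − 19·R1.
R2 ← R2 / (116/3).
R1 ← R1 + 4/3·R2.
R3 ← R3 + 16·R2.
R4 ← R4 − 188/3·R2.
R5 ← R5 − 17/3·R2.
R6 ← R6 − 94/3·R2.
R3 ← R3 / (214/29).
R1 ← R1 + 16/29·R3.
R2 ← R2 + 77/116·R3.
R4 ← R4 + 147/29·R3.
R5 ← R5 + 1497/116·R3.
R6 ← R6 + 147/58·R3.
R4 ← R4 / (-10413/214).
R1 ← R1 − 143/107·R4.
R2 ← R2 − 293/856·R4.
R3 ← R3 − 291/214·R4.
R5 ← R5 + 16215/856·R4.
R6 ← R6 + 10413/428·R4.
R5 ← R5 / (-141964/3471).
R1 ← R1 + 211/801·R5.
R2 ← R2 + 13382/10413·R5.
R3 ← R3 + 2593/3471·R5.
R4 ← R4 + 9380/10413·R5.
R6 reduces to 0 = 0, so the extra equation is consistent.
Reading off the reduced rows gives x = -1, y = 0, z = -1, w = -1, v = -1/2.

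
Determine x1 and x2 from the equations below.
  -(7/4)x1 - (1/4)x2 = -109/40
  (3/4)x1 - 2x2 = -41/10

x1 = 6/5, x2 = 5/2

Row-reduce the augmented matrix:
R1 ← R1 / (-7/4).
R2 ← R2 − 3/4·R1.
R2 ← R2 / (-59/28).
R1 ← R1 − 1/7·R2.
Reading off the reduced rows gives x1 = 6/5, x2 = 5/2.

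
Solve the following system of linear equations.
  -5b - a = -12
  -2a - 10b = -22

Row-reduce:
R1 ← R1 / (-1).
R2 ← R2 + 2·R1.
Row 2 reduces to 0 = 2, a contradiction. The system is inconsistent.

no solution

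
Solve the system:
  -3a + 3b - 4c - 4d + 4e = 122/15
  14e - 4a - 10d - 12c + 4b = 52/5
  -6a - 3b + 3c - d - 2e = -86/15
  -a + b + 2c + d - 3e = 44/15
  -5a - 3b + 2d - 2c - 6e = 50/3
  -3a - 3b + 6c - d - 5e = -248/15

a = -8/5, b = 2, c = -8/3, d = 8/3, e = -2/3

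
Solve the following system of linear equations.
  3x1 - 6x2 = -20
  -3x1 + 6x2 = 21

no solution

Row-reduce:
R1 ← R1 / (3).
R2 ← R2 + 3·R1.
Row 2 reduces to 0 = 1, a contradiction. The system is inconsistent.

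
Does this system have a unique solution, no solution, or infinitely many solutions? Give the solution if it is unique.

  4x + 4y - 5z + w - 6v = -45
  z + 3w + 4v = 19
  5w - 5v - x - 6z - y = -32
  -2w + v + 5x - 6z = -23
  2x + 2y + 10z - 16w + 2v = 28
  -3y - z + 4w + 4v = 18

no solution

Row-reduce:
R1 ← R1 / (4).
R3 ← R3 + 1·R1.
R4 ← R4 − 5·R1.
R5 ← R5 − 2·R1.
Swap R2 and R4.
R2 ← R2 / (-5).
R1 ← R1 − 1·R2.
R6 ← R6 + 3·R2.
R3 ← R3 / (-29/4).
R1 ← R1 + 6/5·R3.
R2 ← R2 + 1/20·R3.
R4 ← R4 − 1·R3.
R5 ← R5 − 25/2·R3.
R6 ← R6 + 23/20·R3.
R4 ← R4 / (108/29).
R1 ← R1 + 184/145·R4.
R2 ← R2 − 89/145·R4.
R3 ← R3 + 21/29·R4.
R5 ← R5 + 216/29·R4.
R6 ← R6 − 742/145·R4.
Swap R5 and R6.
R5 ← R5 / (-13/3).
R1 ← R1 − 7/3·R5.
R2 ← R2 + 13/6·R5.
R3 ← R3 − 3/2·R5.
R4 ← R4 − 5/6·R5.
Row 6 reduces to 0 = 2, a contradiction. The system is inconsistent.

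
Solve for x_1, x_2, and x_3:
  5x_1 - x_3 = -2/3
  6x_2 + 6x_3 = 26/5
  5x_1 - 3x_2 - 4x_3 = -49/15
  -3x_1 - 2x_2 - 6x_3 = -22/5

Row-reduce the augmented matrix:
R1 ← R1 / (5).
R3 ← R3 − 5·R1.
R4 ← R4 + 3·R1.
R2 ← R2 / (6).
R3 ← R3 + 3·R2.
R4 ← R4 + 2·R2.
Swap R3 and R4.
R3 ← R3 / (-23/5).
R1 ← R1 + 1/5·R3.
R2 ← R2 − 1·R3.
R4 reduces to 0 = 0, so the extra equation is consistent.
Reading off the reduced rows gives x_1 = 0, x_2 = 1/5, x_3 = 2/3.

x_1 = 0, x_2 = 1/5, x_3 = 2/3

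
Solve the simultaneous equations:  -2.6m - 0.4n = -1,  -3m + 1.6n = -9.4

Row-reduce the augmented matrix:
R1 ← R1 / (-13/5).
R2 ← R2 + 3·R1.
R2 ← R2 / (134/65).
R1 ← R1 − 2/13·R2.
Reading off the reduced rows gives m = 1, n = -4.

m = 1, n = -4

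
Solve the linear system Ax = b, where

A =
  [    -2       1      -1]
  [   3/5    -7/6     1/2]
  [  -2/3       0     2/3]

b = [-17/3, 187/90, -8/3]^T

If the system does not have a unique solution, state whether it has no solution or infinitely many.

x_1 = 3, x_2 = -2/3, x_3 = -1

Row-reduce the augmented matrix:
R1 ← R1 / (-2).
R2 ← R2 − 3/5·R1.
R3 ← R3 + 2/3·R1.
R2 ← R2 / (-13/15).
R1 ← R1 + 1/2·R2.
R3 ← R3 + 1/3·R2.
R3 ← R3 / (12/13).
R1 ← R1 − 5/13·R3.
R2 ← R2 + 3/13·R3.
Reading off the reduced rows gives x_1 = 3, x_2 = -2/3, x_3 = -1.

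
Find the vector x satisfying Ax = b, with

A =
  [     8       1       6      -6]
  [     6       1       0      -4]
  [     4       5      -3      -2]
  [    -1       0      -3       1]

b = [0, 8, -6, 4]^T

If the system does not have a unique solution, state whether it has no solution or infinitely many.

Row-reduce:
R1 ← R1 / (8).
R2 ← R2 − 6·R1.
R3 ← R3 − 4·R1.
R4 ← R4 + 1·R1.
R2 ← R2 / (1/4).
R1 ← R1 − 1/8·R2.
R3 ← R3 − 9/2·R2.
R4 ← R4 − 1/8·R2.
R3 ← R3 / (75).
R1 ← R1 − 3·R3.
R2 ← R2 + 18·R3.
Rank is 3 with 4 unknowns, leaving x_4 free.

infinitely many solutions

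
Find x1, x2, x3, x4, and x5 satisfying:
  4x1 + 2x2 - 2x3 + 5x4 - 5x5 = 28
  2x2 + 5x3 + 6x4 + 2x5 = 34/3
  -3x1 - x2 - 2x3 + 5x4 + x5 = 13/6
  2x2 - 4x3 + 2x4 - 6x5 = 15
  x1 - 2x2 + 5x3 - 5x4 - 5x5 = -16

Row-reduce the augmented matrix:
R1 ← R1 / (4).
R3 ← R3 + 3·R1.
R5 ← R5 − 1·R1.
R2 ← R2 / (2).
R1 ← R1 − 1/2·R2.
R3 ← R3 − 1/2·R2.
R4 ← R4 − 2·R2.
R5 ← R5 + 5/2·R2.
R3 ← R3 / (-19/4).
R1 ← R1 + 7/4·R3.
R2 ← R2 − 5/2·R3.
R4 ← R4 + 9·R3.
R5 ← R5 − 47/4·R3.
R4 ← R4 / (-337/19).
R1 ← R1 + 111/38·R4.
R2 ← R2 − 259/38·R4.
R3 ← R3 + 29/19·R4.
R5 ← R5 − 729/38·R4.
R5 ← R5 / (-3802/337).
R1 ← R1 + 84/337·R5.
R2 ← R2 + 478/337·R5.
R3 ← R3 − 284/337·R5.
R4 ← R4 − 35/337·R5.
Reading off the reduced rows gives x1 = 7/3, x2 = 5/2, x3 = -1, x4 = 2, x5 = -1/3.

x1 = 7/3, x2 = 5/2, x3 = -1, x4 = 2, x5 = -1/3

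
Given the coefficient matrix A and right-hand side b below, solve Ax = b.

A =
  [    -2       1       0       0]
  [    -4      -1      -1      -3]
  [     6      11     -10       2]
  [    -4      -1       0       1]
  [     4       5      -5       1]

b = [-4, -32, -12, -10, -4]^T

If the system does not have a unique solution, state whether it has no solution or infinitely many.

x_1 = 3, x_2 = 2, x_3 = 6, x_4 = 4

Row-reduce the augmented matrix:
R1 ← R1 / (-2).
R2 ← R2 + 4·R1.
R3 ← R3 − 6·R1.
R4 ← R4 + 4·R1.
R5 ← R5 − 4·R1.
R2 ← R2 / (-3).
R1 ← R1 + 1/2·R2.
R3 ← R3 − 14·R2.
R4 ← R4 + 3·R2.
R5 ← R5 − 7·R2.
R3 ← R3 / (-44/3).
R1 ← R1 − 1/6·R3.
R2 ← R2 − 1/3·R3.
R4 ← R4 − 1·R3.
R5 ← R5 + 22/3·R3.
R4 ← R4 / (35/11).
R1 ← R1 − 4/11·R4.
R2 ← R2 − 8/11·R4.
R3 ← R3 − 9/11·R4.
R5 reduces to 0 = 0, so the extra equation is consistent.
Reading off the reduced rows gives x_1 = 3, x_2 = 2, x_3 = 6, x_4 = 4.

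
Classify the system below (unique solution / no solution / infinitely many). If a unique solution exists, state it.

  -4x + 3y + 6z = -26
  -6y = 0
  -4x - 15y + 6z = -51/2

Row-reduce:
R1 ← R1 / (-4).
R3 ← R3 + 4·R1.
R2 ← R2 / (-6).
R1 ← R1 + 3/4·R2.
R3 ← R3 + 18·R2.
Row 3 reduces to 0 = 1/2, a contradiction. The system is inconsistent.

no solution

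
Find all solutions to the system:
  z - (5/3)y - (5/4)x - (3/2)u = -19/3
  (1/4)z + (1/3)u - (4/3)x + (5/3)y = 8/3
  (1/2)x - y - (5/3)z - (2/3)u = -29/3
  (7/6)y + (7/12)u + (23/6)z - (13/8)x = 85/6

no solution

Row-reduce:
R1 ← R1 / (-5/4).
R2 ← R2 + 4/3·R1.
R3 ← R3 − 1/2·R1.
R4 ← R4 + 13/8·R1.
R2 ← R2 / (31/9).
R1 ← R1 − 4/3·R2.
R3 ← R3 + 5/3·R2.
R4 ← R4 − 10/3·R2.
R3 ← R3 / (-3091/1860).
R1 ← R1 + 15/31·R3.
R2 ← R2 + 147/620·R3.
R4 ← R4 − 3091/930·R3.
Row 4 reduces to 0 = -2, a contradiction. The system is inconsistent.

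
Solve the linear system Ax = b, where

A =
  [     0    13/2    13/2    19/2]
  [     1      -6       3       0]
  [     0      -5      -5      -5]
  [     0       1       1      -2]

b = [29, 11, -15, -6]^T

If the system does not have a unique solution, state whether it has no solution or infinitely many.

no solution

Row-reduce:
Swap R1 and R2.
R2 ← R2 / (13/2).
R1 ← R1 + 6·R2.
R3 ← R3 + 5·R2.
R4 ← R4 − 1·R2.
R3 ← R3 / (30/13).
R1 ← R1 − 114/13·R3.
R2 ← R2 − 19/13·R3.
R4 ← R4 + 45/13·R3.
Row 4 reduces to 0 = 1/2, a contradiction. The system is inconsistent.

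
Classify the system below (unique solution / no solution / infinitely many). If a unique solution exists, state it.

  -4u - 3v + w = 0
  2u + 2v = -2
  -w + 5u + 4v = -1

Row-reduce:
R1 ← R1 / (-4).
R2 ← R2 − 2·R1.
R3 ← R3 − 5·R1.
R2 ← R2 / (1/2).
R1 ← R1 − 3/4·R2.
R3 ← R3 − 1/4·R2.
Rank is 2 with 3 unknowns, leaving w free.

infinitely many solutions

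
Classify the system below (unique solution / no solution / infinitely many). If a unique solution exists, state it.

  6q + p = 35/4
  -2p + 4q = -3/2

p = 11/4, q = 1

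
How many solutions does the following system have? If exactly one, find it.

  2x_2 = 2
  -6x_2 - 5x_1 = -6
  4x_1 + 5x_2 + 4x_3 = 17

x_1 = 0, x_2 = 1, x_3 = 3

Row-reduce the augmented matrix:
Swap R1 and R2.
R1 ← R1 / (-5).
R3 ← R3 − 4·R1.
R2 ← R2 / (2).
R1 ← R1 − 6/5·R2.
R3 ← R3 − 1/5·R2.
R3 ← R3 / (4).
Reading off the reduced rows gives x_1 = 0, x_2 = 1, x_3 = 3.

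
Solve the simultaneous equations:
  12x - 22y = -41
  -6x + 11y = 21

Row-reduce:
R1 ← R1 / (12).
R2 ← R2 + 6·R1.
Row 2 reduces to 0 = 1/2, a contradiction. The system is inconsistent.

no solution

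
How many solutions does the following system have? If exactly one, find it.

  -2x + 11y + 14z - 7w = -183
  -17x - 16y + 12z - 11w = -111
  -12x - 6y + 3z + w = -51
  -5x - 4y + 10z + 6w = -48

x = 6, y = -6, z = -6, w = 3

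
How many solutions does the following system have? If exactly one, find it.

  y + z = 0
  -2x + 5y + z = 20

infinitely many solutions

Row-reduce:
Swap R1 and R2.
R1 ← R1 / (-2).
R1 ← R1 + 5/2·R2.
Rank is 2 with 3 unknowns, leaving z free.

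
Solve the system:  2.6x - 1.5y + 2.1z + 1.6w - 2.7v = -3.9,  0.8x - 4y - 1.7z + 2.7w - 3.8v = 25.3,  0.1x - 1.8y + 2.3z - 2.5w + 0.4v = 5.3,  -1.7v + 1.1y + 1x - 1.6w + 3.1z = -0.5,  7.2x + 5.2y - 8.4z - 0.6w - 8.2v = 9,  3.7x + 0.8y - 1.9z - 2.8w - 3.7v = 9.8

x = -6, y = -3, z = -2, w = -3, v = -6

Row-reduce the augmented matrix:
R1 ← R1 / (13/5).
R2 ← R2 − 4/5·R1.
R3 ← R3 − 1/10·R1.
R4 ← R4 − 1·R1.
R5 ← R5 − 36/5·R1.
R6 ← R6 − 37/10·R1.
R2 ← R2 / (-46/13).
R1 ← R1 + 15/26·R2.
R3 ← R3 + 453/260·R2.
R4 ← R4 − 109/65·R2.
R5 ← R5 − 608/65·R2.
R6 ← R6 − 763/260·R2.
R3 ← R3 / (6209/1840).
R1 ← R1 − 219/184·R3.
R2 ← R2 − 61/92·R3.
R4 ← R4 − 543/460·R3.
R5 ← R5 + 2348/115·R3.
R6 ← R6 + 2515/368·R3.
R4 ← R4 / (3328/31045).
R1 ← R1 − 47882/31045·R4.
R2 ← R2 − 2887/31045·R4.
R3 ← R3 + 33567/31045·R4.
R5 ← R5 + 3301763/155225·R4.
R6 ← R6 + 3301763/310450·R4.
R5 ← R5 / (-11307059/20800).
R1 ← R1 − 79893/2080·R5.
R2 ← R2 − 11831/4160·R5.
R3 ← R3 + 113231/4160·R5.
R4 ← R4 + 21393/832·R5.
R6 ← R6 + 11307059/41600·R5.
R6 reduces to 0 = 0, so the extra equation is consistent.
Reading off the reduced rows gives x = -6, y = -3, z = -2, w = -3, v = -6.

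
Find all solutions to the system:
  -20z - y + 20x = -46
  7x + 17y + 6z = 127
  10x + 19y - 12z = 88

x = 1, y = 6, z = 3

Row-reduce the augmented matrix:
R1 ← R1 / (20).
R2 ← R2 − 7·R1.
R3 ← R3 − 10·R1.
R2 ← R2 / (347/20).
R1 ← R1 + 1/20·R2.
R3 ← R3 − 39/2·R2.
R3 ← R3 / (-5764/347).
R1 ← R1 + 334/347·R3.
R2 ← R2 − 260/347·R3.
Reading off the reduced rows gives x = 1, y = 6, z = 3.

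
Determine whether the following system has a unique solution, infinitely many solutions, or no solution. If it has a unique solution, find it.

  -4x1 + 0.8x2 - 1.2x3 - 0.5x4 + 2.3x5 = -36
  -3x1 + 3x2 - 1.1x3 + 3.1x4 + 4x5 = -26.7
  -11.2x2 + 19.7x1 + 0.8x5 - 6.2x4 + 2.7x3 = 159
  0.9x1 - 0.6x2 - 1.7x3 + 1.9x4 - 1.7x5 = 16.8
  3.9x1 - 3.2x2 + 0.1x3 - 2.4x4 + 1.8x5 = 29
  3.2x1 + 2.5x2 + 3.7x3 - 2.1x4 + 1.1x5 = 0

x1 = 6, x2 = -6, x3 = 2, x4 = 5, x5 = -1

Row-reduce the augmented matrix:
R1 ← R1 / (-4).
R2 ← R2 + 3·R1.
R3 ← R3 − 197/10·R1.
R4 ← R4 − 9/10·R1.
R5 ← R5 − 39/10·R1.
R6 ← R6 − 16/5·R1.
R2 ← R2 / (12/5).
R1 ← R1 + 1/5·R2.
R3 ← R3 + 363/50·R2.
R4 ← R4 + 21/50·R2.
R5 ← R5 + 121/50·R2.
R6 ← R6 − 157/50·R2.
R3 ← R3 / (-763/200).
R1 ← R1 − 17/60·R3.
R2 ← R2 + 1/12·R3.
R4 ← R4 + 401/200·R3.
R5 ← R5 + 763/600·R3.
R6 ← R6 − 1801/600·R3.
R4 ← R4 / (86901/61040).
R1 ← R1 − 3369/6104·R4.
R2 ← R2 − 17183/12208·R4.
R3 ← R3 + 2959/6104·R4.
R6 ← R6 + 682593/122080·R4.
Swap R5 and R6.
R5 ← R5 / (-3968078/144835).
R1 ← R1 − 150733/28967·R5.
R2 ← R2 − 324005/28967·R5.
R3 ← R3 + 250613/28967·R5.
R4 ← R4 + 219233/28967·R5.
R6 reduces to 0 = 0, so the extra equation is consistent.
Reading off the reduced rows gives x1 = 6, x2 = -6, x3 = 2, x4 = 5, x5 = -1.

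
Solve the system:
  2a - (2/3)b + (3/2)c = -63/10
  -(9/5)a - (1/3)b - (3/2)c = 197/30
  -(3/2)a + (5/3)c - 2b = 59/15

Row-reduce the augmented matrix:
R1 ← R1 / (2).
R2 ← R2 + 9/5·R1.
R3 ← R3 + 3/2·R1.
R2 ← R2 / (-14/15).
R1 ← R1 + 1/3·R2.
R3 ← R3 + 5/2·R2.
R3 ← R3 / (1073/336).
R1 ← R1 − 45/56·R3.
R2 ← R2 − 9/56·R3.
Reading off the reduced rows gives a = -8/3, b = -4/5, c = -1.

a = -8/3, b = -4/5, c = -1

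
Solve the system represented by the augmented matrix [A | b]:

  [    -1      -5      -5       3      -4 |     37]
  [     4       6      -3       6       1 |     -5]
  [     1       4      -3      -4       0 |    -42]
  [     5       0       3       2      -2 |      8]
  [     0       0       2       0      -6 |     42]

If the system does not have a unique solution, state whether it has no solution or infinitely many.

Row-reduce the augmented matrix:
R1 ← R1 / (-1).
R2 ← R2 − 4·R1.
R3 ← R3 − 1·R1.
R4 ← R4 − 5·R1.
R2 ← R2 / (-14).
R1 ← R1 − 5·R2.
R3 ← R3 + 1·R2.
R4 ← R4 + 25·R2.
R3 ← R3 / (-89/14).
R1 ← R1 + 45/14·R3.
R2 ← R2 − 23/14·R3.
R4 ← R4 − 267/14·R3.
R5 ← R5 − 2·R3.
R4 ← R4 / (-22).
R1 ← R1 − 408/89·R4.
R2 ← R2 + 167/89·R4.
R3 ← R3 − 32/89·R4.
R5 ← R5 + 64/89·R4.
R5 ← R5 / (-6648/979).
R1 ← R1 + 695/979·R5.
R2 ← R2 − 642/979·R5.
R3 ← R3 − 387/979·R5.
R4 ← R4 − 2/11·R5.
Reading off the reduced rows gives x_1 = -5, x_2 = -1, x_3 = 3, x_4 = 6, x_5 = -6.

x_1 = -5, x_2 = -1, x_3 = 3, x_4 = 6, x_5 = -6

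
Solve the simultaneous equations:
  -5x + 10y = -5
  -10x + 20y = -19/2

no solution

Row-reduce:
R1 ← R1 / (-5).
R2 ← R2 + 10·R1.
Row 2 reduces to 0 = 1/2, a contradiction. The system is inconsistent.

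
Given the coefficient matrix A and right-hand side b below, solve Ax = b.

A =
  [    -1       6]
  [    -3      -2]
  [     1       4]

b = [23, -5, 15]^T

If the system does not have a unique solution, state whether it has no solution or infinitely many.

no solution

Row-reduce:
R1 ← R1 / (-1).
R2 ← R2 + 3·R1.
R3 ← R3 − 1·R1.
R2 ← R2 / (-20).
R1 ← R1 + 6·R2.
R3 ← R3 − 10·R2.
Row 3 reduces to 0 = 1, a contradiction. The system is inconsistent.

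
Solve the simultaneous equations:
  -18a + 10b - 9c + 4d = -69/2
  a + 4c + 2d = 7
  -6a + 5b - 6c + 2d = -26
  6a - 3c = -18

no solution

Row-reduce:
R1 ← R1 / (-18).
R2 ← R2 − 1·R1.
R3 ← R3 + 6·R1.
R4 ← R4 − 6·R1.
R2 ← R2 / (5/9).
R1 ← R1 + 5/9·R2.
R3 ← R3 − 5/3·R2.
R4 ← R4 − 10/3·R2.
R3 ← R3 / (-27/2).
R1 ← R1 − 4·R3.
R2 ← R2 − 63/10·R3.
R4 ← R4 + 27·R3.
Row 4 reduces to 0 = -1/2, a contradiction. The system is inconsistent.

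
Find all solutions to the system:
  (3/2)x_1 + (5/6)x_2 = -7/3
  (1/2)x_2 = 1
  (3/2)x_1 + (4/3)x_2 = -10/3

no solution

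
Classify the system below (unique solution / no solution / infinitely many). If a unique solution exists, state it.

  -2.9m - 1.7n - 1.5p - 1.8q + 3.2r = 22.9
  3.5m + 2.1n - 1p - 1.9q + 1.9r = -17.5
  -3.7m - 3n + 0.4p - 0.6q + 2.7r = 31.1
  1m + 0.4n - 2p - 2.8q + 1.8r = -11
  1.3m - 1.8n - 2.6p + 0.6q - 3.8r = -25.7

m = -5, n = 0, p = 0, q = 6, r = 6

Row-reduce the augmented matrix:
R1 ← R1 / (-29/10).
R2 ← R2 − 7/2·R1.
R3 ← R3 + 37/10·R1.
R4 ← R4 − 1·R1.
R5 ← R5 − 13/10·R1.
R2 ← R2 / (7/145).
R1 ← R1 − 17/29·R2.
R3 ← R3 + 241/290·R2.
R4 ← R4 + 27/145·R2.
R5 ← R5 + 743/290·R2.
R3 ← R3 / (-6449/140).
R1 ← R1 − 485/14·R3.
R2 ← R2 + 815/14·R3.
R4 ← R4 + 187/14·R3.
R5 ← R5 + 21339/140·R3.
R4 ← R4 / (22806/32245).
R1 ← R1 + 8864/6449·R4.
R2 ← R2 − 13499/6449·R4.
R3 ← R3 − 9577/6449·R4.
R5 ← R5 − 64591/6449·R4.
R5 ← R5 / (972137/38010).
R1 ← R1 + 14431/3801·R5.
R2 ← R2 − 20215/3801·R5.
R3 ← R3 − 17726/3801·R5.
R4 ← R4 + 17371/3801·R5.
Reading off the reduced rows gives m = -5, n = 0, p = 0, q = 6, r = 6.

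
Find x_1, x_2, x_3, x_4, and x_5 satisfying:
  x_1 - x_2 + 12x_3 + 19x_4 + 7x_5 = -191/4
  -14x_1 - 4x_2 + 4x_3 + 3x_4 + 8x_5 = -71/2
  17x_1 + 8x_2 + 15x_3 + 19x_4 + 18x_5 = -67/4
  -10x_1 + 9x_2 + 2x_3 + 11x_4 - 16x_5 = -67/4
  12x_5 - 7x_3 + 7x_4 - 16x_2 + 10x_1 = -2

x_1 = 5/4, x_2 = 7/4, x_3 = -5/2, x_4 = -1, x_5 = 1/4

Row-reduce the augmented matrix:
R2 ← R2 + 14·R1.
R3 ← R3 − 17·R1.
R4 ← R4 + 10·R1.
R5 ← R5 − 10·R1.
R2 ← R2 / (-18).
R1 ← R1 + 1·R2.
R3 ← R3 − 25·R2.
R4 ← R4 + 1·R2.
R5 ← R5 + 6·R2.
R3 ← R3 / (449/9).
R1 ← R1 − 22/9·R3.
R2 ← R2 + 86/9·R3.
R4 ← R4 − 1012/9·R3.
R5 ← R5 + 553/3·R3.
R4 ← R4 / (26185/898).
R1 ← R1 − 579/898·R4.
R2 ← R2 + 1447/898·R4.
R3 ← R3 − 1253/898·R4.
R5 ← R5 + 13885/898·R4.
R5 ← R5 / (249913/5237).
R1 ← R1 − 451/5237·R5.
R2 ← R2 + 702/5237·R5.
R3 ← R3 − 18903/5237·R5.
R4 ← R4 + 10070/5237·R5.
Reading off the reduced rows gives x_1 = 5/4, x_2 = 7/4, x_3 = -5/2, x_4 = -1, x_5 = 1/4.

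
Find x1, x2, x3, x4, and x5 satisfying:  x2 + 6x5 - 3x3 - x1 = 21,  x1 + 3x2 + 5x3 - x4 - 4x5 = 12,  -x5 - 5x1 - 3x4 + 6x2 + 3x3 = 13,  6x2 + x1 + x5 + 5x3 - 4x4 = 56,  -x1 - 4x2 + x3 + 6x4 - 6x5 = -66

x1 = 5, x2 = 5, x3 = 1, x4 = -3, x5 = 4

Row-reduce the augmented matrix:
R1 ← R1 / (-1).
R2 ← R2 − 1·R1.
R3 ← R3 + 5·R1.
R4 ← R4 − 1·R1.
R5 ← R5 + 1·R1.
R2 ← R2 / (4).
R1 ← R1 + 1·R2.
R3 ← R3 − 1·R2.
R4 ← R4 − 7·R2.
R5 ← R5 + 5·R2.
R3 ← R3 / (35/2).
R1 ← R1 − 7/2·R3.
R2 ← R2 − 1/2·R3.
R4 ← R4 + 3/2·R3.
R5 ← R5 − 13/2·R3.
R4 ← R4 / (-87/35).
R1 ← R1 − 3/10·R4.
R2 ← R2 + 6/35·R4.
R3 ← R3 + 11/70·R4.
R5 ← R5 − 202/35·R4.
R5 ← R5 / (353/87).
R1 ← R1 − 26/29·R5.
R2 ← R2 − 39/29·R5.
R3 ← R3 + 161/87·R5.
R4 ← R4 + 28/87·R5.
Reading off the reduced rows gives x1 = 5, x2 = 5, x3 = 1, x4 = -3, x5 = 4.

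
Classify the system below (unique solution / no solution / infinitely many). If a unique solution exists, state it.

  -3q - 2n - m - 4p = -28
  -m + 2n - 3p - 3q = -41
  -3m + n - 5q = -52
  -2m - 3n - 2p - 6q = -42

m = 6, n = -4, p = 3, q = 6

Row-reduce the augmented matrix:
R1 ← R1 / (-1).
R2 ← R2 + 1·R1.
R3 ← R3 + 3·R1.
R4 ← R4 + 2·R1.
R2 ← R2 / (4).
R1 ← R1 − 2·R2.
R3 ← R3 − 7·R2.
R4 ← R4 − 1·R2.
R3 ← R3 / (41/4).
R1 ← R1 − 7/2·R3.
R2 ← R2 − 1/4·R3.
R4 ← R4 − 23/4·R3.
R4 ← R4 / (-92/41).
R1 ← R1 − 67/41·R4.
R2 ← R2 + 4/41·R4.
R3 ← R3 − 16/41·R4.
Reading off the reduced rows gives m = 6, n = -4, p = 3, q = 6.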